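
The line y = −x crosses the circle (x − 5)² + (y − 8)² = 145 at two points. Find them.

Express y = −x and substitute into the circle:
2x² + 6x − 56 = 0  ⟹  x² + 3x − 28 = 0
x = 4 or x = −7, giving (4, −4) and (−7, 7).

(−7, 7) and (4, −4)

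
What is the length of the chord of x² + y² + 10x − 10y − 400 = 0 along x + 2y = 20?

18√5

The distance from (−5, 5) to the line is 15/√5, and r² = 450.
Half the chord is √(r² − d²) = √(405), so the full chord is 18√5.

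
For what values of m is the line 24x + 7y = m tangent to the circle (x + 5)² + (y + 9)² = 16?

m = −283 or m = −83

For a tangent, require d(centre, line) = r = 4.
|24·(−5) + 7·(−9) − m| / √625 = 4
|m − (−183)| = 4·25, so m = −83 or m = −283.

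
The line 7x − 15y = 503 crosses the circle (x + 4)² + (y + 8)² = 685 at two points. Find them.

Express y = (−503 + 7x)/15 and substitute into the circle:
274x² − 3562x − 3836 = 0  ⟹  x² − 13x − 14 = 0
x = 14 or x = −1, giving (14, −27) and (−1, −34).

(−1, −34) and (14, −27)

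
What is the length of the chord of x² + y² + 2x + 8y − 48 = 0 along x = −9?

The distance from (−1, −4) to the line is 8, and r² = 65.
Chord = 2√(r² − d²) = 2·√(1) = 2.

2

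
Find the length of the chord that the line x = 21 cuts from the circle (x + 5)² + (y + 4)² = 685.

6

The distance from (−5, −4) to the line is 26, and r² = 685.
Half the chord is √(r² − d²) = √(9), so the full chord is 6.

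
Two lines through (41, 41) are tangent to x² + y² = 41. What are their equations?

A line y − (41) = m(x − (41)) is tangent when its distance from (0, 0) is √41:
[m·(−41) − (−41)]² = 41(m² + 1)
20m² − 41m + 20 = 0, so m = 4/5 or m = 5/4.
Through (41, 41) these give 4x − 5y = −41 and 5x − 4y = 41.

4x − 5y = −41 and 5x − 4y = 41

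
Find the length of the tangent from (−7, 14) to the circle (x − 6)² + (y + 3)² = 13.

The centre is (6, −3) and r = √13. The square of the distance from P to the centre is 169 + 289 = 458.
The tangent meets the radius at right angles, so tangent² = |PO|² − r² = 458 − 13 = 445.

√445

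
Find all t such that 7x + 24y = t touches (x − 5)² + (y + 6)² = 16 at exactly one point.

t = −209 or t = −9

For a tangent, require d(centre, line) = r = 4.
|7·5 + 24·(−6) − t| / √625 = 4
|t − (−109)| = 4·25, so t = −9 or t = −209.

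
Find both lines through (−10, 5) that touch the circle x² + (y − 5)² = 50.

x − y = −15 and x + y = −5

A line y − (5) = m(x − (−10)) is tangent when its distance from (0, 5) is 5√2:
(10m − (0))² = 50(m² + 1)
m² − 1 = 0, so m = 1 or m = −1.
Through (−10, 5) these give x − y = −15 and x + y = −5.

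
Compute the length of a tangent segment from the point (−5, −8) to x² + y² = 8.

9

Centre (0, 0), r² = 8. |PO|² = (−5)² + (−8)² = 89.
The tangent meets the radius at right angles, so tangent² = |PO|² − r² = 89 − 8 = 81.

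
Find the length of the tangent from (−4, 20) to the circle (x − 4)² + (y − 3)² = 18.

The centre is (4, 3) and r = 3√2. The square of the distance from P to the centre is 64 + 289 = 353.
The tangent meets the radius at right angles, so tangent² = |PO|² − r² = 353 − 18 = 335.

√335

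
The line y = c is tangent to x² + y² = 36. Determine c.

For a tangent, require d(centre, line) = r = 6.
|0·0 + 1·0 − c| / √1 = 6
|c| = 6, so c = 6 or c = −6.

c = −6 or c = 6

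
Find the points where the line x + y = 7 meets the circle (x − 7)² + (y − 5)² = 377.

(−9, 16) and (18, −11)

Substitute y = −x + 7:
2x² − 18x − 324 = 0  ⟹  x² − 9x − 162 = 0
x = 18 or x = −9, giving (18, −11) and (−9, 16).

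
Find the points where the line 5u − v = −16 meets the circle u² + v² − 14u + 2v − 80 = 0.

(−4, −4) and (−2, 6)

Substitute v = 5u + 16:
26u² + 156u + 208 = 0  ⟹  u² + 6u + 8 = 0
u = −2 or u = −4, giving (−2, 6) and (−4, −4).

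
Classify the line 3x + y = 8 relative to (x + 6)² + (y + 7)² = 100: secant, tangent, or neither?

neither

d² = (3·(−6) + 1·(−7) − (8))²/10 = 1089/10; r² = 100.
Since d² > r², the line lies outside the circle.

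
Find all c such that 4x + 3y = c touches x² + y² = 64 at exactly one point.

For a tangent, require d(centre, line) = r = 8.
|4·0 + 3·0 − c| / √25 = 8
|c| = 8·5, so c = 40 or c = −40.

c = −40 or c = 40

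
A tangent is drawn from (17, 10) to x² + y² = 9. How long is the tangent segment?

2√95

Centre (0, 0), r² = 9. |PO|² = (17)² + (10)² = 389.
The tangent meets the radius at right angles, so tangent² = |PO|² − r² = 389 − 9 = 380.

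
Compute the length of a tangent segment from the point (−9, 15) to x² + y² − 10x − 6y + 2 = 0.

The centre is (5, 3) and r = 4√2. The square of the distance from P to the centre is 196 + 144 = 340.
The tangent meets the radius at right angles, so tangent² = |PO|² − r² = 340 − 32 = 308.

2√77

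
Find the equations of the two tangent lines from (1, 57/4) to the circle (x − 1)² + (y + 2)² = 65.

7x − 4y = −50 and 7x + 4y = 64

A line y − (57/4) = m(x − (1)) is tangent when its distance from (1, −2) is √65:
(0m − (−65/4))² = 65(m² + 1)
16m² − 49 = 0, so m = 7/4 or m = −7/4.
With m = 7/4: 7x − 4y = −50. With m = −7/4: 7x + 4y = 64.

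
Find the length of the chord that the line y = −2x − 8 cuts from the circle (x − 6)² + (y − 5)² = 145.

4√5

The distance from (6, 5) to the line is 25/√5, and r² = 145.
Chord = 2√(r² − d²) = 2·√(20) = 4√5.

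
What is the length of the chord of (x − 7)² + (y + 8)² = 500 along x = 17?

40

The line gives x = 17. Substituting into the circle:
y² + 16y − 336 = 0
y = 12 or y = −28, giving (17, 12) and (17, −28).
Chord length = distance between (17, 12) and (17, −28) = √1600 = 40.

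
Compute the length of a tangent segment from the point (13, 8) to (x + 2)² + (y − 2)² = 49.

The centre is (−2, 2) and r = 7. The square of the distance from P to the centre is 225 + 36 = 261.
By the tangent–radius right angle, tangent length = √(|PO|² − r²) = √212 = 2√53.

2√53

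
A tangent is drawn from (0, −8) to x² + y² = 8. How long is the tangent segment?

2√14

Centre (0, 0), r² = 8. |PO|² = (0)² + (−8)² = 64.
The tangent meets the radius at right angles, so tangent² = |PO|² − r² = 64 − 8 = 56.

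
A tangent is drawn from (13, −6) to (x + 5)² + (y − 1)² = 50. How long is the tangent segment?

Centre (−5, 1), r² = 50. |PO|² = (18)² + (−7)² = 373.
By the tangent–radius right angle, tangent length = √(|PO|² − r²) = √323.

√323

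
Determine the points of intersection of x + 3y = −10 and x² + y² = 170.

Express y = (−10 − x)/3 and substitute into the circle:
10x² + 20x − 1430 = 0  ⟹  x² + 2x − 143 = 0
x = 11 or x = −13, giving (11, −7) and (−13, 1).

(−13, 1) and (11, −7)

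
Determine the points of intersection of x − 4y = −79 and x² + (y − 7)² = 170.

(−7, 18) and (1, 20)

Substitute y = (79 + x)/4:
17x² + 102x − 119 = 0  ⟹  x² + 6x − 7 = 0
x = 1 or x = −7, giving (1, 20) and (−7, 18).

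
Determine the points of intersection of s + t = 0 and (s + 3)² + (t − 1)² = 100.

(−9, 9) and (5, −5)

Express t = −s and substitute into the circle:
2s² + 8s − 90 = 0  ⟹  s² + 4s − 45 = 0
s = 5 or s = −9, giving (5, −5) and (−9, 9).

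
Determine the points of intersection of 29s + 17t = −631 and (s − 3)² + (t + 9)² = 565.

From the line, t = (−631 − 29s)/17. Substituting:
1130s² + 25990s + 67800 = 0  ⟹  s² + 23s + 60 = 0
s = −3 or s = −20, giving (−3, −32) and (−20, −3).

(−20, −3) and (−3, −32)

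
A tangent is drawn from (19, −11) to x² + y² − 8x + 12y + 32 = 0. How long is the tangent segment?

With centre O = (4, −6), |OP|² = 250 and r² = 20.
By the tangent–radius right angle, tangent length = √(|PO|² − r²) = √230.

√230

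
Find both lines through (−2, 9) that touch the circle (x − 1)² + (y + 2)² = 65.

7x − 4y = −50 and 4x + 7y = 55

Write the tangent as mx − y + (9 − m·(−2)) = 0 and set its distance from the centre to √65:
(3m − (−11))² = 65(m² + 1)
28m² − 33m − 28 = 0, so m = 7/4 or m = −4/7.
Through (−2, 9) these give 7x − 4y = −50 and 4x + 7y = 55.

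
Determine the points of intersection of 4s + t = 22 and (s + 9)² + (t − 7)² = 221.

From the line, t = −4s + 22. Substituting:
17s² − 102s + 85 = 0  ⟹  s² − 6s + 5 = 0
s = 5 or s = 1, giving (5, 2) and (1, 18).

(1, 18) and (5, 2)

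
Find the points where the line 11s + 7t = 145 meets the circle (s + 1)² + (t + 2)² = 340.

From the line, t = (145 − 11s)/7. Substituting:
170s² − 3400s + 8670 = 0  ⟹  s² − 20s + 51 = 0
s = 17 or s = 3, giving (17, −6) and (3, 16).

(3, 16) and (17, −6)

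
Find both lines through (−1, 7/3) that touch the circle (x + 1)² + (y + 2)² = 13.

Write the tangent as mx − y + (7/3 − m·(−1)) = 0 and set its distance from the centre to √13:
(0m − (−13/3))² = 13(m² + 1)
9m² − 4 = 0, so m = 2/3 or m = −2/3.
Through (−1, 7/3) these give 2x − 3y = −9 and 2x + 3y = 5.

2x − 3y = −9 and 2x + 3y = 5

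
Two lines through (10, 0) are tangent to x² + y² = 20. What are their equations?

x − 2y = 10 and x + 2y = 10

A line y − (0) = m(x − (10)) is tangent when its distance from (0, 0) is 2√5:
[m·(−10) − (0)]² = 20(m² + 1)
4m² − 1 = 0, so m = 1/2 or m = −1/2.
With m = 1/2: x − 2y = 10. With m = −1/2: x + 2y = 10.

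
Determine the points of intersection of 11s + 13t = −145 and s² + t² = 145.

Substitute t = (−145 − 11s)/13:
290s² + 3190s − 3480 = 0  ⟹  s² + 11s − 12 = 0
s = 1 or s = −12, giving (1, −12) and (−12, −1).

(−12, −1) and (1, −12)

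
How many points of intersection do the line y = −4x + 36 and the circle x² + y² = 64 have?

0

d² = (4·0 + 1·0 − (36))²/17 = 1296/17; r² = 64.
Since d² > r², the line lies outside the circle.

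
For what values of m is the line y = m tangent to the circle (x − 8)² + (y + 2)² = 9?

m = −5 or m = 1

Tangency holds when the distance from the centre (8, −2) to the line equals the radius 3:
|0·8 + 1·(−2) − m| / √1 = 3
|m − (−2)| = 3, so m = 1 or m = −5.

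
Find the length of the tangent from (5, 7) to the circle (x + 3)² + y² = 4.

√109

With centre O = (−3, 0), |OP|² = 113 and r² = 4.
The tangent meets the radius at right angles, so tangent² = |PO|² − r² = 113 − 4 = 109.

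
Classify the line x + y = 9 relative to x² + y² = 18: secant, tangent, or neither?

Substituting the line into the circle gives 2x² − 18x + 63 = 0.
Discriminant = (−18)² − 4·2·(63) = −180 < 0.
No real roots: the line does not meet the circle.

neither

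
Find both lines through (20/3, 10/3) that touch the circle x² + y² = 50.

Write the tangent as mx − y + (10/3 − m·(20/3)) = 0 and set its distance from the centre to 5√2:
[m·(−20/3) − (−10/3)]² = 50(m² + 1)
m² + 8m + 7 = 0, so m = −1 or m = −7.
With m = −1: x + y = 10. With m = −7: 7x + y = 50.

x + y = 10 and 7x + y = 50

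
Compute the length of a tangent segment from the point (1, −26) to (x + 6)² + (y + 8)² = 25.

2√87

The centre is (−6, −8) and r = 5. The square of the distance from P to the centre is 49 + 324 = 373.
The tangent meets the radius at right angles, so tangent² = |PO|² − r² = 373 − 25 = 348.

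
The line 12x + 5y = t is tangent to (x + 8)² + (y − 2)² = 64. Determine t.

t = −190 or t = 18

Tangency holds when the distance from the centre (−8, 2) to the line equals the radius 8:
|12·(−8) + 5·2 − t| / √169 = 8
|t − (−86)| = 8·13, so t = 18 or t = −190.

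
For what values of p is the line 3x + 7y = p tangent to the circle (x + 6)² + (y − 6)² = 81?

The line touches the circle iff its distance from (−6, 6) is 9:
|3·(−6) + 7·6 − p| / √58 = 9
|p − (24)| = 9√58.

p = 24 ± 9√58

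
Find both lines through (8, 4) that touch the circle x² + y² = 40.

x + 3y = 20 and 3x − y = 20

A line y − (4) = m(x − (8)) is tangent when its distance from (0, 0) is 2√10:
(−8m − (−4))² = 40(m² + 1)
3m² − 8m − 3 = 0, so m = −1/3 or m = 3.
With m = −1/3: x + 3y = 20. With m = 3: 3x − y = 20.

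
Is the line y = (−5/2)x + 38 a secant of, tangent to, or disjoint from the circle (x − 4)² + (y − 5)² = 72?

Substituting the line into the circle gives 29x² − 692x + 4132 = 0.
Discriminant = (−692)² − 4·29·(4132) = −448 < 0.
No real roots: the line does not meet the circle.

disjoint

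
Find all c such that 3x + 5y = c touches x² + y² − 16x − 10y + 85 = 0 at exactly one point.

For a tangent, require d(centre, line) = r = 2.
|3·8 + 5·5 − c| / √34 = 2
|c − (49)| = 2√34.

c = 49 ± 2√34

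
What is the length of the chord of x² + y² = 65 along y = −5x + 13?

Centre (0, 0), r² = 65. Perpendicular distance d from centre to line = |−13| / √26 = 13/√26.
Chord = 2√(r² − d²) = 2·√(117/2) = 3√26.

3√26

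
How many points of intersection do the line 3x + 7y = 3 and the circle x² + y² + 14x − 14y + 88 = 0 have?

Substituting the line into the circle gives 58x² + 962x + 4027 = 0.
Δ = 925444 − 934264 = −8820.
No real roots: the line does not meet the circle.

0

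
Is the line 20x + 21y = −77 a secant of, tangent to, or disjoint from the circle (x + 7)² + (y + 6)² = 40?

disjoint

Substituting the line into the circle gives 841x² + 4214x + 6370 = 0.
Discriminant = (4214)² − 4·841·(6370) = −3670884 < 0.
No real roots: the line does not meet the circle.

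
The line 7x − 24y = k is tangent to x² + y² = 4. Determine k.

For a tangent, require d(centre, line) = r = 2.
|7·0 − 24·0 − k| / √625 = 2
|k| = 2·25, so k = 50 or k = −50.

k = −50 or k = 50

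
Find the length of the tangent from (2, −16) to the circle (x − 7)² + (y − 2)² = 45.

The centre is (7, 2) and r = 3√5. The square of the distance from P to the centre is 25 + 324 = 349.
By the tangent–radius right angle, tangent length = √(|PO|² − r²) = √304 = 4√19.

4√19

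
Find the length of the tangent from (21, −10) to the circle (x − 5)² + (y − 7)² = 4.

With centre O = (5, 7), |OP|² = 545 and r² = 4.
Power of the point: PT² = |PO|² − r² = 541, so PT = √541.

√541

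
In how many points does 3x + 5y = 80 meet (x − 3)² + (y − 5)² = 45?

0

d² = (3·3 + 5·5 − (80))²/34 = 1058/17; r² = 45.
Since d² > r², the line lies outside the circle.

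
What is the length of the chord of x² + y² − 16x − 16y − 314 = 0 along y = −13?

2

From the line, y = −13. Substituting:
x² − 16x + 63 = 0
x = 9 or x = 7, giving (9, −13) and (7, −13).
|(9, −13) − (7, −13)| = √((2)² + (0)²) = 2.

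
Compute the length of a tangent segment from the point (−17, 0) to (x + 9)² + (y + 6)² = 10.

Centre (−9, −6), r² = 10. |PO|² = (−8)² + (6)² = 100.
The tangent meets the radius at right angles, so tangent² = |PO|² − r² = 100 − 10 = 90.

3√10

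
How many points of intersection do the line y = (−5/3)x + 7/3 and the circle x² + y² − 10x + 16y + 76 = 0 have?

2

d² = (5·5 + 3·(−8) − (7))²/34 = 18/17; r² = 13.
Since d² < r², the line cuts the circle twice.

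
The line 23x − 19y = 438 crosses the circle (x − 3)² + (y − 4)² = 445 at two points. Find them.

Express y = (−438 + 23x)/19 and substitute into the circle:
890x² − 25810x + 106800 = 0  ⟹  x² − 29x + 120 = 0
x = 24 or x = 5, giving (24, 6) and (5, −17).

(5, −17) and (24, 6)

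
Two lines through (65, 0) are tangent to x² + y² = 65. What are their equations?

A line y − (0) = m(x − (65)) is tangent when its distance from (0, 0) is √65:
[m·(−65) − (0)]² = 65(m² + 1)
64m² − 1 = 0, so m = −1/8 or m = 1/8.
With m = −1/8: x + 8y = 65. With m = 1/8: x − 8y = 65.

x + 8y = 65 and x − 8y = 65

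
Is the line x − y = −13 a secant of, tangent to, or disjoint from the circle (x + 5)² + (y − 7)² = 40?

Centre (−5, 7), r² = 40. Distance² from centre to line = (1)²/2 = 1/2.
Since d² < r², the line cuts the circle twice.

secant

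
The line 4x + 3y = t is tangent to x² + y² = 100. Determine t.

The line touches the circle iff its distance from (0, 0) is 10:
|4·0 + 3·0 − t| / √25 = 10
|t| = 10·5, so t = 50 or t = −50.

t = −50 or t = 50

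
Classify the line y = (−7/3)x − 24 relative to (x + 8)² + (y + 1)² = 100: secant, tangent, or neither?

d² = (7·(−8) + 3·(−1) − (−72))²/58 = 169/58; r² = 100.
Since d² < r², the line cuts the circle twice.

secant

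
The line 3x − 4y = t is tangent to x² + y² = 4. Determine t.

The line touches the circle iff its distance from (0, 0) is 2:
|3·0 − 4·0 − t| / √25 = 2
|t| = 2·5, so t = 10 or t = −10.

t = −10 or t = 10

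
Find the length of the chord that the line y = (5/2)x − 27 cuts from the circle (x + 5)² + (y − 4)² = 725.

8√29

From the line, y = (−54 + 5x)/2. Substituting:
29x² − 580x + 1044 = 0  ⟹  x² − 20x + 36 = 0
x = 18 or x = 2, giving (18, 18) and (2, −22).
Chord length = distance between (18, 18) and (2, −22) = √1856 = 8√29.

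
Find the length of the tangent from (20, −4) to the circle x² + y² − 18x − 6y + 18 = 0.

7√2

Centre (9, 3), r² = 72. |PO|² = (11)² + (−7)² = 170.
By the tangent–radius right angle, tangent length = √(|PO|² − r²) = √98 = 7√2.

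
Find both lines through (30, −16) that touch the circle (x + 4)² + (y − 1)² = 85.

2x + 9y = −84 and 6x + 7y = 68

Let a tangent through (30, −16) have slope m. Its distance from (−4, 1) must equal √85:
[m·(−34) − (17)]² = 85(m² + 1)
63m² + 68m + 12 = 0, so m = −2/9 or m = −6/7.
Through (30, −16) these give 2x + 9y = −84 and 6x + 7y = 68.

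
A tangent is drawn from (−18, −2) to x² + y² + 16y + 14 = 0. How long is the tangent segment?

With centre O = (0, −8), |OP|² = 360 and r² = 50.
By the tangent–radius right angle, tangent length = √(|PO|² − r²) = √310.

√310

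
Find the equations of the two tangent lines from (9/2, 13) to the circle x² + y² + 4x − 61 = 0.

Write the tangent as mx − y + (13 − m·(9/2)) = 0 and set its distance from the centre to √65:
(−13/2m − (−13))² = 65(m² + 1)
7m² + 52m − 32 = 0, so m = 4/7 or m = −8.
With m = 4/7: 4x − 7y = −73. With m = −8: 8x + y = 49.

4x − 7y = −73 and 8x + y = 49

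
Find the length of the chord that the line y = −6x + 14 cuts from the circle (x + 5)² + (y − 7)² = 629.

Centre (−5, 7), r² = 629. Perpendicular distance d from centre to line = |−37| / √37 = 37/√37.
Chord = 2√(r² − d²) = 2·√(592) = 8√37.

8√37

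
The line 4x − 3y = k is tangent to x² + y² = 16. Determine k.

k = −20 or k = 20

The line touches the circle iff its distance from (0, 0) is 4:
|4·0 − 3·0 − k| / √25 = 4
|k| = 4·5, so k = 20 or k = −20.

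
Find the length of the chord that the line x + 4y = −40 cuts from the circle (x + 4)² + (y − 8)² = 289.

2√17

Express y = (−40 − x)/4 and substitute into the circle:
17x² + 272x + 816 = 0  ⟹  x² + 16x + 48 = 0
x = −4 or x = −12, giving (−4, −9) and (−12, −7).
|(−4, −9) − (−12, −7)| = √((8)² + (−2)²) = 2√17.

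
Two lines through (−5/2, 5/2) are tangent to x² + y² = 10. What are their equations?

Let a tangent through (−5/2, 5/2) have slope m. Its distance from (0, 0) must equal √10:
[m·(5/2) − (−5/2)]² = 10(m² + 1)
3m² − 10m + 3 = 0, so m = 3 or m = 1/3.
With m = 3: 3x − y = −10. With m = 1/3: x − 3y = −10.

3x − y = −10 and x − 3y = −10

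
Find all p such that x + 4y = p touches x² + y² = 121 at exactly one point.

p = ±11√17

For a tangent, require d(centre, line) = r = 11.
|1·0 + 4·0 − p| / √17 = 11
|p| = 11√17.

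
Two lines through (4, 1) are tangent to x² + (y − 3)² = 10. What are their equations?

Let a tangent through (4, 1) have slope m. Its distance from (0, 3) must equal √10:
(−4m − (2))² = 10(m² + 1)
3m² + 8m − 3 = 0, so m = −3 or m = 1/3.
Through (4, 1) these give 3x + y = 13 and x − 3y = 1.

3x + y = 13 and x − 3y = 1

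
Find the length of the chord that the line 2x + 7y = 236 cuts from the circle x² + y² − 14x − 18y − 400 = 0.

Centre (7, 9), r² = 530. Perpendicular distance d from centre to line = |−159| / √53 = 159/√53.
Half the chord is √(r² − d²) = √(53), so the full chord is 2√53.

2√53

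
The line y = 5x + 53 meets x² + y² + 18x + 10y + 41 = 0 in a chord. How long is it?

The distance from (−9, −5) to the line is 13/√26, and r² = 65.
Half the chord is √(r² − d²) = √(117/2), so the full chord is 3√26.

3√26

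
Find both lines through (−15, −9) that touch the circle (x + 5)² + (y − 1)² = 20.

x − 2y = 3 and 2x − y = −21

A line y − (−9) = m(x − (−15)) is tangent when its distance from (−5, 1) is 2√5:
[m·(10) − (10)]² = 20(m² + 1)
2m² − 5m + 2 = 0, so m = 1/2 or m = 2.
Through (−15, −9) these give x − 2y = 3 and 2x − y = −21.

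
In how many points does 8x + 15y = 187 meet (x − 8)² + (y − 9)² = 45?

Substituting the line into the circle gives 289x² − 4432x + 6979 = 0.
Δ = 19642624 − 8067724 = 11574900.
Two real roots: the line is a secant.

2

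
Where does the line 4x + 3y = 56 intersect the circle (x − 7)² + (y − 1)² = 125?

Express y = (56 − 4x)/3 and substitute into the circle:
25x² − 550x + 2125 = 0  ⟹  x² − 22x + 85 = 0
x = 17 or x = 5, giving (17, −4) and (5, 12).

(5, 12) and (17, −4)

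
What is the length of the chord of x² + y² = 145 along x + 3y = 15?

7√10

Express y = (15 − x)/3 and substitute into the circle:
10x² − 30x − 1080 = 0  ⟹  x² − 3x − 108 = 0
x = 12 or x = −9, giving (12, 1) and (−9, 8).
Chord length = distance between (12, 1) and (−9, 8) = √490 = 7√10.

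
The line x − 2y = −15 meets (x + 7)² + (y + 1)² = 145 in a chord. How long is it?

10√5

Substitute y = (15 + x)/2:
5x² + 90x − 95 = 0  ⟹  x² + 18x − 19 = 0
x = 1 or x = −19, giving (1, 8) and (−19, −2).
Chord length = distance between (1, 8) and (−19, −2) = √500 = 10√5.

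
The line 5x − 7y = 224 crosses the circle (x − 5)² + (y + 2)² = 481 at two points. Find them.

From the line, y = (−224 + 5x)/7. Substituting:
74x² − 2590x + 21756 = 0  ⟹  x² − 35x + 294 = 0
x = 21 or x = 14, giving (21, −17) and (14, −22).

(14, −22) and (21, −17)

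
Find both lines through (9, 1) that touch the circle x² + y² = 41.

Write the tangent as mx − y + (1 − m·(9)) = 0 and set its distance from the centre to √41:
[m·(−9) − (−1)]² = 41(m² + 1)
20m² − 9m − 20 = 0, so m = −4/5 or m = 5/4.
Through (9, 1) these give 4x + 5y = 41 and 5x − 4y = 41.

4x + 5y = 41 and 5x − 4y = 41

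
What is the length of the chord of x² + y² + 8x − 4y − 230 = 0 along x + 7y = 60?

20√2

Centre (−4, 2), r² = 250. Perpendicular distance d from centre to line = |−50| / √50 = 50/√50.
Half the chord is √(r² − d²) = √(200), so the full chord is 20√2.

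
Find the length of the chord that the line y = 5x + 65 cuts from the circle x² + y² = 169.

From the line, y = 5x + 65. Substituting:
26x² + 650x + 4056 = 0  ⟹  x² + 25x + 156 = 0
x = −12 or x = −13, giving (−12, 5) and (−13, 0).
Chord length = distance between (−12, 5) and (−13, 0) = √26 = √26.

√26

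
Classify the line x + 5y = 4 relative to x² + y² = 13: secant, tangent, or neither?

secant

Substituting the line into the circle gives 26x² − 8x − 309 = 0.
Discriminant = (−8)² − 4·26·(−309) = 32200 > 0.
Two real roots: the line is a secant.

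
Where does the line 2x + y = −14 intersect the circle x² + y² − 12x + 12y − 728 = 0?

Express y = −2x − 14 and substitute into the circle:
5x² + 20x − 700 = 0  ⟹  x² + 4x − 140 = 0
x = 10 or x = −14, giving (10, −34) and (−14, 14).

(−14, 14) and (10, −34)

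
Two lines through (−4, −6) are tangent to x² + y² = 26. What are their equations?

A line y − (−6) = m(x − (−4)) is tangent when its distance from (0, 0) is √26:
(4m − (6))² = 26(m² + 1)
5m² + 24m − 5 = 0, so m = −5 or m = 1/5.
With m = −5: 5x + y = −26. With m = 1/5: x − 5y = 26.

5x + y = −26 and x − 5y = 26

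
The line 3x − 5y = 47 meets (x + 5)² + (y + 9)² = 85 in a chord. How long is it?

3√34

From the line, y = (−47 + 3x)/5. Substituting:
34x² + 238x − 1496 = 0  ⟹  x² + 7x − 44 = 0
x = 4 or x = −11, giving (4, −7) and (−11, −16).
|(4, −7) − (−11, −16)| = √((15)² + (9)²) = 3√34.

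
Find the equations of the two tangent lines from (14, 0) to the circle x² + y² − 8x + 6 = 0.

A line y − (0) = m(x − (14)) is tangent when its distance from (4, 0) is √10:
(−10m − (0))² = 10(m² + 1)
9m² − 1 = 0, so m = 1/3 or m = −1/3.
Through (14, 0) these give x − 3y = 14 and x + 3y = 14.

x − 3y = 14 and x + 3y = 14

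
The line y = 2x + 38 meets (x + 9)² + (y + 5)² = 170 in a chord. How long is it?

6√5

From the line, y = 2x + 38. Substituting:
5x² + 190x + 1760 = 0  ⟹  x² + 38x + 352 = 0
x = −16 or x = −22, giving (−16, 6) and (−22, −6).
Chord length = distance between (−16, 6) and (−22, −6) = √180 = 6√5.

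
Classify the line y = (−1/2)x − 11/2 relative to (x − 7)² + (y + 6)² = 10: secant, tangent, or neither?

secant

Substituting the line into the circle gives 5x² − 58x + 157 = 0.
Discriminant = (−58)² − 4·5·(157) = 224 > 0.
Two real roots: the line is a secant.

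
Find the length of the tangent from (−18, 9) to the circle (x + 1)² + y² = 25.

√345

Centre (−1, 0), r² = 25. |PO|² = (−17)² + (9)² = 370.
By the tangent–radius right angle, tangent length = √(|PO|² − r²) = √345.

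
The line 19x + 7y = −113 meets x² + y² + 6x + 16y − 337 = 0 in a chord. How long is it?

2√410

Substitute y = (−113 − 19x)/7:
410x² + 2460x − 16400 = 0  ⟹  x² + 6x − 40 = 0
x = 4 or x = −10, giving (4, −27) and (−10, 11).
Chord length = distance between (4, −27) and (−10, 11) = √1640 = 2√410.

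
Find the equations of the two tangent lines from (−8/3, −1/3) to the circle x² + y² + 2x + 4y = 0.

A line y − (−1/3) = m(x − (−8/3)) is tangent when its distance from (−1, −2) is √5:
(5/3m − (−5/3))² = 5(m² + 1)
2m² − 5m + 2 = 0, so m = 2 or m = 1/2.
Through (−8/3, −1/3) these give 2x − y = −5 and x − 2y = −2.

2x − y = −5 and x − 2y = −2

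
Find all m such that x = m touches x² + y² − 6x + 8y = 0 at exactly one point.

m = −2 or m = 8

Tangency holds when the distance from the centre (3, −4) to the line equals the radius 5:
|1·3 + 0·(−4) − m| / √1 = 5
|m − (3)| = 5, so m = 8 or m = −2.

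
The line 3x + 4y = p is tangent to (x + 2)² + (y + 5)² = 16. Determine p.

Tangency holds when the distance from the centre (−2, −5) to the line equals the radius 4:
|3·(−2) + 4·(−5) − p| / √25 = 4
|p − (−26)| = 4·5, so p = −6 or p = −46.

p = −46 or p = −6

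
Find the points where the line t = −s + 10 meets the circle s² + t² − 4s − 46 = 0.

(3, 7) and (9, 1)

Substitute t = −s + 10:
2s² − 24s + 54 = 0  ⟹  s² − 12s + 27 = 0
s = 9 or s = 3, giving (9, 1) and (3, 7).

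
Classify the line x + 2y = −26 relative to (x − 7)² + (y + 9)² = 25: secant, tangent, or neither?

neither

Substituting the line into the circle gives 5x² − 40x + 160 = 0.
Discriminant = (−40)² − 4·5·(160) = −1600 < 0.
No real roots: the line does not meet the circle.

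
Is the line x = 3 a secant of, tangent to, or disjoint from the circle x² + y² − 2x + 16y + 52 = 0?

Centre (1, −8), r² = 13. Distance² from centre to line = (−2)² = 4.
Since d² < r², the line cuts the circle twice.

secant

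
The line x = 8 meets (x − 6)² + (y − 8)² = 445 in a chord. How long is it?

42

Centre (6, 8), r² = 445. Perpendicular distance d from centre to line = |−2| / √1 = 2.
Half the chord is √(r² − d²) = √(441), so the full chord is 42.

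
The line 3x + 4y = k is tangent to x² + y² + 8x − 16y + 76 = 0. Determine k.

k = 10 or k = 30

For a tangent, require d(centre, line) = r = 2.
|3·(−4) + 4·8 − k| / √25 = 2
|k − (20)| = 2·5, so k = 30 or k = 10.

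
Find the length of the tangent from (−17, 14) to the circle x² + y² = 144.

With centre O = (0, 0), |OP|² = 485 and r² = 144.
By the tangent–radius right angle, tangent length = √(|PO|² − r²) = √341.

√341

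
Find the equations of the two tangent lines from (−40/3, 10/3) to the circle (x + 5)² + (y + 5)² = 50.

A line y − (10/3) = m(x − (−40/3)) is tangent when its distance from (−5, −5) is 5√2:
(25/3m − (−25/3))² = 50(m² + 1)
7m² + 50m + 7 = 0, so m = −7 or m = −1/7.
With m = −7: 7x + y = −90. With m = −1/7: x + 7y = 10.

7x + y = −90 and x + 7y = 10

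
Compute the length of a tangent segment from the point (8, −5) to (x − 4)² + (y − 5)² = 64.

2√13

Centre (4, 5), r² = 64. |PO|² = (4)² + (−10)² = 116.
The tangent meets the radius at right angles, so tangent² = |PO|² − r² = 116 − 64 = 52.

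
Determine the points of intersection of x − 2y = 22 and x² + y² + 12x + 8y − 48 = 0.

(−6, −14) and (2, −10)

Express y = (−22 + x)/2 and substitute into the circle:
5x² + 20x − 60 = 0  ⟹  x² + 4x − 12 = 0
x = 2 or x = −6, giving (2, −10) and (−6, −14).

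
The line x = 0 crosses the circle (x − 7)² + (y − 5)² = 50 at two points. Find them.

The line gives x = 0. Substituting into the circle:
y² − 10y + 24 = 0
y = 6 or y = 4, giving (0, 6) and (0, 4).

(0, 4) and (0, 6)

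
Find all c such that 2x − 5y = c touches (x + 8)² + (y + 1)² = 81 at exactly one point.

c = −11 ± 9√29

The line touches the circle iff its distance from (−8, −1) is 9:
|2·(−8) − 5·(−1) − c| / √29 = 9
|c − (−11)| = 9√29.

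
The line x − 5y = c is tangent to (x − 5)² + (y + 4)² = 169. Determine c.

c = 25 ± 13√26

For a tangent, require d(centre, line) = r = 13.
|1·5 − 5·(−4) − c| / √26 = 13
|c − (25)| = 13√26.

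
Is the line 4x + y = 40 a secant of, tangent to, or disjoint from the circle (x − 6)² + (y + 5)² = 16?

Substituting the line into the circle gives 17x² − 372x + 2045 = 0.
Discriminant = (−372)² − 4·17·(2045) = −676 < 0.
No real roots: the line does not meet the circle.

disjoint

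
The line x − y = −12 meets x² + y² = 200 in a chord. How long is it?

Centre (0, 0), r² = 200. Perpendicular distance d from centre to line = |12| / √2 = 12/√2.
Chord = 2√(r² − d²) = 2·√(128) = 16√2.

16√2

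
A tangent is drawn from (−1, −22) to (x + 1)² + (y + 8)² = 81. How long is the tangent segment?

√115

With centre O = (−1, −8), |OP|² = 196 and r² = 81.
Power of the point: PT² = |PO|² − r² = 115, so PT = √115.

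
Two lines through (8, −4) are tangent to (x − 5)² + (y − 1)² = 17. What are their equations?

4x − y = 36 and x + 4y = −8

Let a tangent through (8, −4) have slope m. Its distance from (5, 1) must equal √17:
(−3m − (5))² = 17(m² + 1)
4m² − 15m − 4 = 0, so m = 4 or m = −1/4.
Through (8, −4) these give 4x − y = 36 and x + 4y = −8.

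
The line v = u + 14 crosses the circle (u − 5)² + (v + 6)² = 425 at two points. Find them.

Substitute v = u + 14:
2u² + 30u = 0  ⟹  u² + 15u = 0
u = 0 or u = −15, giving (0, 14) and (−15, −1).

(−15, −1) and (0, 14)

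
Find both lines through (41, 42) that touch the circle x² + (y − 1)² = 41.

4x − 5y = −46 and 5x − 4y = 37

A line y − (42) = m(x − (41)) is tangent when its distance from (0, 1) is √41:
(−41m − (−41))² = 41(m² + 1)
20m² − 41m + 20 = 0, so m = 4/5 or m = 5/4.
Through (41, 42) these give 4x − 5y = −46 and 5x − 4y = 37.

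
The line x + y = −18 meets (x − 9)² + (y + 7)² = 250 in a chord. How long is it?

Substitute y = −x − 18:
2x² + 4x − 48 = 0  ⟹  x² + 2x − 24 = 0
x = 4 or x = −6, giving (4, −22) and (−6, −12).
Chord length = distance between (4, −22) and (−6, −12) = √200 = 10√2.

10√2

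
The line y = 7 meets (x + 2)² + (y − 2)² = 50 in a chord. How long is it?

10

Express y = 7 and substitute into the circle:
x² + 4x − 21 = 0
x = 3 or x = −7, giving (3, 7) and (−7, 7).
|(3, 7) − (−7, 7)| = √((10)² + (0)²) = 10.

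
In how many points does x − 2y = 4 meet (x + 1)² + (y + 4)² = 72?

Centre (−1, −4), r² = 72. Distance² from centre to line = (3)²/5 = 9/5.
Since d² < r², the line cuts the circle twice.

2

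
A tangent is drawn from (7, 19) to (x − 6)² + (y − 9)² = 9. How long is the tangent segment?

2√23

The centre is (6, 9) and r = 3. The square of the distance from P to the centre is 1 + 100 = 101.
The tangent meets the radius at right angles, so tangent² = |PO|² − r² = 101 − 9 = 92.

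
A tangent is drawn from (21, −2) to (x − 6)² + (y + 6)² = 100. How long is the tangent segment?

√141

With centre O = (6, −6), |OP|² = 241 and r² = 100.
The tangent meets the radius at right angles, so tangent² = |PO|² − r² = 241 − 100 = 141.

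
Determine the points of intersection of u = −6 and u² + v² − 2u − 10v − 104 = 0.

(−6, −4) and (−6, 14)

The line gives u = −6. Substituting into the circle:
v² − 10v − 56 = 0
v = 14 or v = −4, giving (−6, 14) and (−6, −4).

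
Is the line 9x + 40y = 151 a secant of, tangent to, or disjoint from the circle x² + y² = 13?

Centre (0, 0), r² = 13. Distance² from centre to line = (−151)²/1681 = 22801/1681.
Since d² > r², the line lies outside the circle.

disjoint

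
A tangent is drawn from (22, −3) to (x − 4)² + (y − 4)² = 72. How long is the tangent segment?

√301

Centre (4, 4), r² = 72. |PO|² = (18)² + (−7)² = 373.
The tangent meets the radius at right angles, so tangent² = |PO|² − r² = 373 − 72 = 301.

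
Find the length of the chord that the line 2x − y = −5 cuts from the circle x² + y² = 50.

6√5

Express y = 2x + 5 and substitute into the circle:
5x² + 20x − 25 = 0  ⟹  x² + 4x − 5 = 0
x = 1 or x = −5, giving (1, 7) and (−5, −5).
|(1, 7) − (−5, −5)| = √((6)² + (12)²) = 6√5.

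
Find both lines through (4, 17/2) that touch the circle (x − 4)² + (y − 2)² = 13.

A line y − (17/2) = m(x − (4)) is tangent when its distance from (4, 2) is √13:
[m·(0) − (−13/2)]² = 13(m² + 1)
4m² − 9 = 0, so m = −3/2 or m = 3/2.
Through (4, 17/2) these give 3x + 2y = 29 and 3x − 2y = −5.

3x + 2y = 29 and 3x − 2y = −5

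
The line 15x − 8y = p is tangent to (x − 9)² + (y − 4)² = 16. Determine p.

p = 35 or p = 171

Tangency holds when the distance from the centre (9, 4) to the line equals the radius 4:
|15·9 − 8·4 − p| / √289 = 4
|p − (103)| = 4·17, so p = 171 or p = 35.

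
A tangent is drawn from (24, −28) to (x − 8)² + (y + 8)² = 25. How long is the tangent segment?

The centre is (8, −8) and r = 5. The square of the distance from P to the centre is 256 + 400 = 656.
Power of the point: PT² = |PO|² − r² = 631, so PT = √631.

√631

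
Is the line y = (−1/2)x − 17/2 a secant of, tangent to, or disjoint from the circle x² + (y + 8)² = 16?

secant

Substituting the line into the circle gives 5x² + 2x − 63 = 0.
Δ = 4 − (−1260) = 1264.
Two real roots: the line is a secant.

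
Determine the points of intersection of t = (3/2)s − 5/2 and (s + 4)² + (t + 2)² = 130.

Express t = (−5 + 3s)/2 and substitute into the circle:
13s² + 26s − 455 = 0  ⟹  s² + 2s − 35 = 0
s = 5 or s = −7, giving (5, 5) and (−7, −13).

(−7, −13) and (5, 5)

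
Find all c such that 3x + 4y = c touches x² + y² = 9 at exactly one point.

c = −15 or c = 15

The line touches the circle iff its distance from (0, 0) is 3:
|3·0 + 4·0 − c| / √25 = 3
|c| = 3·5, so c = 15 or c = −15.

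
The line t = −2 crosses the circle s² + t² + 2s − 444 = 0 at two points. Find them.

Express t = −2 and substitute into the circle:
s² + 2s − 440 = 0
s = 20 or s = −22, giving (20, −2) and (−22, −2).

(−22, −2) and (20, −2)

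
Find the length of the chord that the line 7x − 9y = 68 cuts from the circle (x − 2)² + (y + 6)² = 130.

2√130

Substitute y = (−68 + 7x)/9:
130x² − 520x − 10010 = 0  ⟹  x² − 4x − 77 = 0
x = 11 or x = −7, giving (11, 1) and (−7, −13).
Chord length = distance between (11, 1) and (−7, −13) = √520 = 2√130.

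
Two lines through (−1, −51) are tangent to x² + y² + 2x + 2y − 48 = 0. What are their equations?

Write the tangent as mx − y + (−51 − m·(−1)) = 0 and set its distance from the centre to 5√2:
(0m − (50))² = 50(m² + 1)
m² − 49 = 0, so m = 7 or m = −7.
Through (−1, −51) these give 7x − y = 44 and 7x + y = −58.

7x − y = 44 and 7x + y = −58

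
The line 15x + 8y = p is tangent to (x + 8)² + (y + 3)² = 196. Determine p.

p = −382 or p = 94

The line touches the circle iff its distance from (−8, −3) is 14:
|15·(−8) + 8·(−3) − p| / √289 = 14
|p − (−144)| = 14·17, so p = 94 or p = −382.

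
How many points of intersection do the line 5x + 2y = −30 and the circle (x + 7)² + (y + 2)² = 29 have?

2

Substituting the line into the circle gives 29x² + 316x + 756 = 0.
Discriminant = (316)² − 4·29·(756) = 12160 > 0.
Two real roots: the line is a secant.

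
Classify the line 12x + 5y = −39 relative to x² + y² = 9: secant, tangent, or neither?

d² = (12·0 + 5·0 − (−39))²/169 = 9; r² = 9.
Since d² = r², the line is tangent.

tangent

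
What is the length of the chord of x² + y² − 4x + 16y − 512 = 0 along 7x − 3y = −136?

2√58

The distance from (2, −8) to the line is 174/√58, and r² = 580.
Chord = 2√(r² − d²) = 2·√(58) = 2√58.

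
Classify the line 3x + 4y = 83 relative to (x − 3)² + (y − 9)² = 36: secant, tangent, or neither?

Substituting the line into the circle gives 25x² − 378x + 1777 = 0.
Δ = 142884 − 177700 = −34816.
No real roots: the line does not meet the circle.

neither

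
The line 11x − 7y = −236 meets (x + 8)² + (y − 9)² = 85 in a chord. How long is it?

√170

Substitute y = (236 + 11x)/7:
170x² + 4590x + 28900 = 0  ⟹  x² + 27x + 170 = 0
x = −10 or x = −17, giving (−10, 18) and (−17, 7).
Chord length = distance between (−10, 18) and (−17, 7) = √170 = √170.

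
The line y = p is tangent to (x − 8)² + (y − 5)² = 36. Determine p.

p = −1 or p = 11

The line touches the circle iff its distance from (8, 5) is 6:
|0·8 + 1·5 − p| / √1 = 6
|p − (5)| = 6, so p = 11 or p = −1.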